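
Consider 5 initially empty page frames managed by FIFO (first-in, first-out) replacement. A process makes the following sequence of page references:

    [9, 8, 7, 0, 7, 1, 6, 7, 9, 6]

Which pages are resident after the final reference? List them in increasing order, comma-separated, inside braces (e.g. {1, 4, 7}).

9: miss, frames [9]
8: miss, frames [9, 8]
7: miss, frames [9, 8, 7]
0: miss, frames [9, 8, 7, 0]
7: hit
1: miss, frames [9, 8, 7, 0, 1]
6: miss, evict 9, frames [8, 7, 0, 1, 6]
7: hit
9: miss, evict 8, frames [7, 0, 1, 6, 9]
6: hit

{0, 1, 6, 7, 9}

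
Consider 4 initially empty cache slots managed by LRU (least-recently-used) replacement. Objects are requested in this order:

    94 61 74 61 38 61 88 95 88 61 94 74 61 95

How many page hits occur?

94 -> miss, frames [94]
61 -> miss, frames [94, 61]
74 -> miss, frames [94, 61, 74]
61 -> hit
38 -> miss, frames [94, 74, 61, 38]
61 -> hit
88 -> miss, evict 94, frames [74, 38, 61, 88]
95 -> miss, evict 74, frames [38, 61, 88, 95]
88 -> hit
61 -> hit
94 -> miss, evict 38, frames [95, 88, 61, 94]
74 -> miss, evict 95, frames [88, 61, 94, 74]
61 -> hit
95 -> miss, evict 88, frames [94, 74, 61, 95]
Hits: 5.

5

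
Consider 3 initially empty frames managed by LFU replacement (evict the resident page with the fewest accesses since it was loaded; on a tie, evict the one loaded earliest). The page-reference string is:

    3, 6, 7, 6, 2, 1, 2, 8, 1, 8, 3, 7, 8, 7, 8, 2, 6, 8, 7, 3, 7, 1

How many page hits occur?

3: miss, frames (3)
6: miss, frames (3 6)
7: miss, frames (3 6 7)
6: hit
2: miss, evict 3, frames (6 7 2)
1: miss, evict 7, frames (6 2 1)
2: hit
8: miss, evict 1, frames (6 2 8)
1: miss, evict 8, frames (6 2 1)
8: miss, evict 1, frames (6 2 8)
3: miss, evict 8, frames (6 2 3)
7: miss, evict 3, frames (6 2 7)
8: miss, evict 7, frames (6 2 8)
7: miss, evict 8, frames (6 2 7)
8: miss, evict 7, frames (6 2 8)
2: hit
6: hit
8: hit
7: miss, evict 8, frames (6 2 7)
3: miss, evict 7, frames (6 2 3)
7: miss, evict 3, frames (6 2 7)
1: miss, evict 7, frames (6 2 1)
Hits: 5.

5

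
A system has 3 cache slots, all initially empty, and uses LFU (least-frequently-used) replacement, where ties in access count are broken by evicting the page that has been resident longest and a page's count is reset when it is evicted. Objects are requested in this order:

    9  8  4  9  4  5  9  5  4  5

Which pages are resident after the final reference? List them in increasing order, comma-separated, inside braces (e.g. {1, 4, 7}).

{4, 5, 9}

9: fault, frames [9]
8: fault, frames [9, 8]
4: fault, frames [9, 8, 4]
9: hit
4: hit
5: fault, evict 8, frames [9, 4, 5]
9: hit
5: hit
4: hit
5: hit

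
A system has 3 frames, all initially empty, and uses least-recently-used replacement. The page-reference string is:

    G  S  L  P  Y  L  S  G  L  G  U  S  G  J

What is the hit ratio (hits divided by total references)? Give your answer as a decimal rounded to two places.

0.29

G: miss, frames (G)
S: miss, frames (G S)
L: miss, frames (G S L)
P: miss, evict G, frames (S L P)
Y: miss, evict S, frames (L P Y)
L: hit
S: miss, evict P, frames (Y L S)
G: miss, evict Y, frames (L S G)
L: hit
G: hit
U: miss, evict S, frames (L G U)
S: miss, evict L, frames (G U S)
G: hit
J: miss, evict U, frames (S G J)
Hits: 4 of 14 references → 4/14 = 0.2857.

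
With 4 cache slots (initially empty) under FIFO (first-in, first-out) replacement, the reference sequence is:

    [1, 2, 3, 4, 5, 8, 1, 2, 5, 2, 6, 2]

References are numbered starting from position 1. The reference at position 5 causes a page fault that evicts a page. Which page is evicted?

pos 1: 1 -> miss, frames (1)
pos 2: 2 -> miss, frames (1 2)
pos 3: 3 -> miss, frames (1 2 3)
pos 4: 4 -> miss, frames (1 2 3 4)
pos 5: 5 -> miss, evict 1, frames (2 3 4 5)
At position 5, page 1 is evicted.

1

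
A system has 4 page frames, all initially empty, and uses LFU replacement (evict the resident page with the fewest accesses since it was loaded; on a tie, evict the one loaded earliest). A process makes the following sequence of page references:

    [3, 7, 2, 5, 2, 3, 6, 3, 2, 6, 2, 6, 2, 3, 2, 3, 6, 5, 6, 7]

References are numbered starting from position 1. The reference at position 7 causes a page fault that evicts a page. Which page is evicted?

pos 1: 3 → miss, frames {3}
pos 2: 7 → miss, frames {3,7}
pos 3: 2 → miss, frames {3,7,2}
pos 4: 5 → miss, frames {3,7,2,5}
pos 5: 2 → hit
pos 6: 3 → hit
pos 7: 6 → miss, evict 7, frames {3,2,5,6}
At position 7, page 7 is evicted.

7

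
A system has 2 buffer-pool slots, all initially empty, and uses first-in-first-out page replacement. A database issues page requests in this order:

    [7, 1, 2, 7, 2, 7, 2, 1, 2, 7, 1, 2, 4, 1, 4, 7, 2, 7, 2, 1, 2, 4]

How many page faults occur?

15

7 → fault, frames {7}
1 → fault, frames {7,1}
2 → fault, evict 7, frames {1,2}
7 → fault, evict 1, frames {2,7}
2 → hit
7 → hit
2 → hit
1 → fault, evict 2, frames {7,1}
2 → fault, evict 7, frames {1,2}
7 → fault, evict 1, frames {2,7}
1 → fault, evict 2, frames {7,1}
2 → fault, evict 7, frames {1,2}
4 → fault, evict 1, frames {2,4}
1 → fault, evict 2, frames {4,1}
4 → hit
7 → fault, evict 4, frames {1,7}
2 → fault, evict 1, frames {7,2}
7 → hit
2 → hit
1 → fault, evict 7, frames {2,1}
2 → hit
4 → fault, evict 2, frames {1,4}
Page faults: 15.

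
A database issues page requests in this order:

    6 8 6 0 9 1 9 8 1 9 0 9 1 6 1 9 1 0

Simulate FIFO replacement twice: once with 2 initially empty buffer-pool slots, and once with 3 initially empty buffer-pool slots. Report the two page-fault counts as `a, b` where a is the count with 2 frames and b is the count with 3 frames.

2 frames: F F . F F F . F . F F . F F . F F F → 13 faults.
3 frames: F F . F F F . F . . F F F F . . . F → 11 faults.
11 < 13: adding a frame reduced faults, as is typical.

13, 11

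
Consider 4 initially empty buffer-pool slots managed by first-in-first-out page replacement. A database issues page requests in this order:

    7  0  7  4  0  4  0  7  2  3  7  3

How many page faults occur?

7 → miss, frames (7)
0 → miss, frames (7 0)
7 → hit
4 → miss, frames (7 0 4)
0 → hit
4 → hit
0 → hit
7 → hit
2 → miss, frames (7 0 4 2)
3 → miss, evict 7, frames (0 4 2 3)
7 → miss, evict 0, frames (4 2 3 7)
3 → hit
Page faults: 6.

6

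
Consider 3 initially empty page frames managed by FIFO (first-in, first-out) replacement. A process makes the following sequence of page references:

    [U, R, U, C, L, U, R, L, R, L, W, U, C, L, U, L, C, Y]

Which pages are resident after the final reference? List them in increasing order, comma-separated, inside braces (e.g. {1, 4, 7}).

U: fault, frames {U}
R: fault, frames {U,R}
U: hit
C: fault, frames {U,R,C}
L: fault, evict U, frames {R,C,L}
U: fault, evict R, frames {C,L,U}
R: fault, evict C, frames {L,U,R}
L: hit
R: hit
L: hit
W: fault, evict L, frames {U,R,W}
U: hit
C: fault, evict U, frames {R,W,C}
L: fault, evict R, frames {W,C,L}
U: fault, evict W, frames {C,L,U}
L: hit
C: hit
Y: fault, evict C, frames {L,U,Y}

{L, U, Y}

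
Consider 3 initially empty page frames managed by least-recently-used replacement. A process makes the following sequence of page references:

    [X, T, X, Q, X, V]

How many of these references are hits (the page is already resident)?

X → miss, frames (X)
T → miss, frames (X T)
X → hit
Q → miss, frames (T X Q)
X → hit
V → miss, evict T, frames (Q X V)
Hits: 2.

2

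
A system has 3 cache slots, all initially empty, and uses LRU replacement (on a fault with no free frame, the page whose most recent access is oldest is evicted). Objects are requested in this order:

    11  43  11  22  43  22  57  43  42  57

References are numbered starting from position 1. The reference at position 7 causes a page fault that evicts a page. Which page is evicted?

pos 1: 11: fault, frames {11}
pos 2: 43: fault, frames {11,43}
pos 3: 11: hit
pos 4: 22: fault, frames {43,11,22}
pos 5: 43: hit
pos 6: 22: hit
pos 7: 57: fault, evict 11, frames {43,22,57}
At position 7, page 11 is evicted.

11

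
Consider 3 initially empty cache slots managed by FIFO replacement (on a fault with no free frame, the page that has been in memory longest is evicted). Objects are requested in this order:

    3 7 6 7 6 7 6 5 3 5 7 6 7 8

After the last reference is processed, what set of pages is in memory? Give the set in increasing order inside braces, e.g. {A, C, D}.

3 → miss, frames {3}
7 → miss, frames {3,7}
6 → miss, frames {3,7,6}
7 → hit
6 → hit
7 → hit
6 → hit
5 → miss, evict 3, frames {7,6,5}
3 → miss, evict 7, frames {6,5,3}
5 → hit
7 → miss, evict 6, frames {5,3,7}
6 → miss, evict 5, frames {3,7,6}
7 → hit
8 → miss, evict 3, frames {7,6,8}

{6, 7, 8}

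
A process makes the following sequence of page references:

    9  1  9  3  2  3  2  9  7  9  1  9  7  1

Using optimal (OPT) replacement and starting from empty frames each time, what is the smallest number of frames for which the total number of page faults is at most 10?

f=1: 14 faults
f=2: 8 faults
f=3: 6 faults
f=4: 5 faults
f=5: 5 faults
Smallest f with faults ≤ 10 is 2.

2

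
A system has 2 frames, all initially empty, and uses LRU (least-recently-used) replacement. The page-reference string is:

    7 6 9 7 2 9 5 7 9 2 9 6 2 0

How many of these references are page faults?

7: miss, frames (7)
6: miss, frames (7 6)
9: miss, evict 7, frames (6 9)
7: miss, evict 6, frames (9 7)
2: miss, evict 9, frames (7 2)
9: miss, evict 7, frames (2 9)
5: miss, evict 2, frames (9 5)
7: miss, evict 9, frames (5 7)
9: miss, evict 5, frames (7 9)
2: miss, evict 7, frames (9 2)
9: hit
6: miss, evict 2, frames (9 6)
2: miss, evict 9, frames (6 2)
0: miss, evict 6, frames (2 0)
Page faults: 13.

13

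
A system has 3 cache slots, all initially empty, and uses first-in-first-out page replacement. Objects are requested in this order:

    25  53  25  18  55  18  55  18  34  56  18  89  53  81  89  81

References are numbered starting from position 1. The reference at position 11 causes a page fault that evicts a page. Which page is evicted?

55

pos 1: 25 → miss, frames {25}
pos 2: 53 → miss, frames {25,53}
pos 3: 25 → hit
pos 4: 18 → miss, frames {25,53,18}
pos 5: 55 → miss, evict 25, frames {53,18,55}
pos 6: 18 → hit
pos 7: 55 → hit
pos 8: 18 → hit
pos 9: 34 → miss, evict 53, frames {18,55,34}
pos 10: 56 → miss, evict 18, frames {55,34,56}
pos 11: 18 → miss, evict 55, frames {34,56,18}
At position 11, page 55 is evicted.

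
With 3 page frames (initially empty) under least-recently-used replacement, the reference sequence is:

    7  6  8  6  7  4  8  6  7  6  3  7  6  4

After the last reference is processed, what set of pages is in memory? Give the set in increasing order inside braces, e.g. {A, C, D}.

{4, 6, 7}

7: miss, frames [7]
6: miss, frames [7, 6]
8: miss, frames [7, 6, 8]
6: hit
7: hit
4: miss, evict 8, frames [6, 7, 4]
8: miss, evict 6, frames [7, 4, 8]
6: miss, evict 7, frames [4, 8, 6]
7: miss, evict 4, frames [8, 6, 7]
6: hit
3: miss, evict 8, frames [7, 6, 3]
7: hit
6: hit
4: miss, evict 3, frames [7, 6, 4]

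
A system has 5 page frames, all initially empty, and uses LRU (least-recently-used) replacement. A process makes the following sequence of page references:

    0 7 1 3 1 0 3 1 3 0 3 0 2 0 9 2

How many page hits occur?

10

0 -> miss, frames (0)
7 -> miss, frames (0 7)
1 -> miss, frames (0 7 1)
3 -> miss, frames (0 7 1 3)
1 -> hit
0 -> hit
3 -> hit
1 -> hit
3 -> hit
0 -> hit
3 -> hit
0 -> hit
2 -> miss, frames (7 1 3 0 2)
0 -> hit
9 -> miss, evict 7, frames (1 3 2 0 9)
2 -> hit
Hits: 10.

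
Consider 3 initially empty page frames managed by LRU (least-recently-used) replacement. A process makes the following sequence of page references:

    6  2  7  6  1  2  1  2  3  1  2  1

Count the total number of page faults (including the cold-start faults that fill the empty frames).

6 → miss, frames (6)
2 → miss, frames (6 2)
7 → miss, frames (6 2 7)
6 → hit
1 → miss, evict 2, frames (7 6 1)
2 → miss, evict 7, frames (6 1 2)
1 → hit
2 → hit
3 → miss, evict 6, frames (1 2 3)
1 → hit
2 → hit
1 → hit
Page faults: 6.

6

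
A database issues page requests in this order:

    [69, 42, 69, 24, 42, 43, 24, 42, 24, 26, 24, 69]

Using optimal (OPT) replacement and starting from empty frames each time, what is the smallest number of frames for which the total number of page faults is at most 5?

f=1: 12 faults
f=2: 7 faults
f=3: 6 faults
f=4: 5 faults
f=5: 5 faults
Smallest f with faults ≤ 5 is 4.

4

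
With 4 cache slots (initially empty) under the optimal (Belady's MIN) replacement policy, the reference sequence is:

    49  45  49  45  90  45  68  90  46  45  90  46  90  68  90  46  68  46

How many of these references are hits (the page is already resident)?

13

49: fault, frames [49]
45: fault, frames [49, 45]
49: hit
45: hit
90: fault, frames [49, 45, 90]
45: hit
68: fault, frames [49, 45, 90, 68]
90: hit
46: fault, evict 49, frames [45, 90, 68, 46]
45: hit
90: hit
46: hit
90: hit
68: hit
90: hit
46: hit
68: hit
46: hit
Hits: 13.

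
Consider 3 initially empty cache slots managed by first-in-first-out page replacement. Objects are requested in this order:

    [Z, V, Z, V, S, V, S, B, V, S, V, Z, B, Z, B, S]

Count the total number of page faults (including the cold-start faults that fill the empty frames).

Z → miss, frames (Z)
V → miss, frames (Z V)
Z → hit
V → hit
S → miss, frames (Z V S)
V → hit
S → hit
B → miss, evict Z, frames (V S B)
V → hit
S → hit
V → hit
Z → miss, evict V, frames (S B Z)
B → hit
Z → hit
B → hit
S → hit
Page faults: 5.

5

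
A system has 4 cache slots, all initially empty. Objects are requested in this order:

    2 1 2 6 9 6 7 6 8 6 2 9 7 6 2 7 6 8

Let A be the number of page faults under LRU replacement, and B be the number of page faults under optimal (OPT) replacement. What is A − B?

3

Under LRU: F F . F F . F . F . F F F . . . . F → 10 faults.
Under OPT: F F . F F . F . F . . . F . . . . . → 7 faults.
A − B = 10 − 7 = 3.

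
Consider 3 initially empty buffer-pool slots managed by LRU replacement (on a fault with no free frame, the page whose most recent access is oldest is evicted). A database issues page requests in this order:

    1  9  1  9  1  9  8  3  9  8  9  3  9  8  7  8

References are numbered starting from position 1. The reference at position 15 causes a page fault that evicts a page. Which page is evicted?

pos 1: 1 → miss, frames (1)
pos 2: 9 → miss, frames (1 9)
pos 3: 1 → hit
pos 4: 9 → hit
pos 5: 1 → hit
pos 6: 9 → hit
pos 7: 8 → miss, frames (1 9 8)
pos 8: 3 → miss, evict 1, frames (9 8 3)
pos 9: 9 → hit
pos 10: 8 → hit
pos 11: 9 → hit
pos 12: 3 → hit
pos 13: 9 → hit
pos 14: 8 → hit
pos 15: 7 → miss, evict 3, frames (9 8 7)
At position 15, page 3 is evicted.

3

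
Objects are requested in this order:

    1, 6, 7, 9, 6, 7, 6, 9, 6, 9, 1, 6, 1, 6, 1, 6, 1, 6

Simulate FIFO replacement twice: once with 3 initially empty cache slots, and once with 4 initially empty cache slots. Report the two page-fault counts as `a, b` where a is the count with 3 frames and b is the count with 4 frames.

3 frames: F F F F . . . . . . F F . . . . . . → 6 faults.
4 frames: F F F F . . . . . . . . . . . . . . → 4 faults.
4 < 6: adding a frame reduced faults, as is typical.

6, 4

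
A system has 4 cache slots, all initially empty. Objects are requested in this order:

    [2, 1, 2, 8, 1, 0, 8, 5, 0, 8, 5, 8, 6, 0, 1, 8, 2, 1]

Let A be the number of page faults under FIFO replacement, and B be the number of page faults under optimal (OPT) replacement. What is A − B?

Under FIFO: F F . F . F . F . . . . F . F F F . → 9 faults.
Under OPT: F F . F . F . F . . . . F . . . F . → 7 faults.
A − B = 9 − 7 = 2.

2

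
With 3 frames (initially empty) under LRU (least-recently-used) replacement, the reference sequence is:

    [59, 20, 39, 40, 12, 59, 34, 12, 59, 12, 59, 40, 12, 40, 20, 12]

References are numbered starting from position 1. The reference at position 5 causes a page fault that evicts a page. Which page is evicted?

pos 1: 59: fault, frames [59]
pos 2: 20: fault, frames [59, 20]
pos 3: 39: fault, frames [59, 20, 39]
pos 4: 40: fault, evict 59, frames [20, 39, 40]
pos 5: 12: fault, evict 20, frames [39, 40, 12]
At position 5, page 20 is evicted.

20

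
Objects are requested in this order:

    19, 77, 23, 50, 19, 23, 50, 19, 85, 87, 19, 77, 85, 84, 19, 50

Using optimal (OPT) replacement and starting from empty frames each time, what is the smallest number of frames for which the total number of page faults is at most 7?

f=1: 16 faults
f=2: 12 faults
f=3: 9 faults
f=4: 8 faults
f=5: 7 faults
f=6: 7 faults
f=7: 7 faults
Smallest f with faults ≤ 7 is 5.

5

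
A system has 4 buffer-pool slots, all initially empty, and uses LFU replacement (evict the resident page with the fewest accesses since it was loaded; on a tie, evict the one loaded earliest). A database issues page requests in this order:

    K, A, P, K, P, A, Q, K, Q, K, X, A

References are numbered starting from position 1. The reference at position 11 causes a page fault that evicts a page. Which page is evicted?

A

pos 1: K: miss, frames [K]
pos 2: A: miss, frames [K, A]
pos 3: P: miss, frames [K, A, P]
pos 4: K: hit
pos 5: P: hit
pos 6: A: hit
pos 7: Q: miss, frames [K, A, P, Q]
pos 8: K: hit
pos 9: Q: hit
pos 10: K: hit
pos 11: X: miss, evict A, frames [K, P, Q, X]
At position 11, page A is evicted.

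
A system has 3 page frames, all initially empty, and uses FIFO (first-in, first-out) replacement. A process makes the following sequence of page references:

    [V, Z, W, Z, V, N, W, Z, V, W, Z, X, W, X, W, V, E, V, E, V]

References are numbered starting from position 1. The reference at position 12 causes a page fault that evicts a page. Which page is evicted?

pos 1: V -> miss, frames (V)
pos 2: Z -> miss, frames (V Z)
pos 3: W -> miss, frames (V Z W)
pos 4: Z -> hit
pos 5: V -> hit
pos 6: N -> miss, evict V, frames (Z W N)
pos 7: W -> hit
pos 8: Z -> hit
pos 9: V -> miss, evict Z, frames (W N V)
pos 10: W -> hit
pos 11: Z -> miss, evict W, frames (N V Z)
pos 12: X -> miss, evict N, frames (V Z X)
At position 12, page N is evicted.

N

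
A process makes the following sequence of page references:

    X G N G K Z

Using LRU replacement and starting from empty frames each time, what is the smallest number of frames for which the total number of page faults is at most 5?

f=1: 6 faults
f=2: 5 faults
f=3: 5 faults
f=4: 5 faults
f=5: 5 faults
Smallest f with faults ≤ 5 is 2.

2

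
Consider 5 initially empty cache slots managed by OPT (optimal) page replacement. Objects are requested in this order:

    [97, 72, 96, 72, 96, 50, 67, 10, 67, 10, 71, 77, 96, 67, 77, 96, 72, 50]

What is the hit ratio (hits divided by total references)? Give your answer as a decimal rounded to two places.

97 -> miss, frames (97)
72 -> miss, frames (97 72)
96 -> miss, frames (97 72 96)
72 -> hit
96 -> hit
50 -> miss, frames (97 72 96 50)
67 -> miss, frames (97 72 96 50 67)
10 -> miss, evict 97, frames (72 96 50 67 10)
67 -> hit
10 -> hit
71 -> miss, evict 10, frames (72 96 50 67 71)
77 -> miss, evict 71, frames (72 96 50 67 77)
96 -> hit
67 -> hit
77 -> hit
96 -> hit
72 -> hit
50 -> hit
Hits: 10 of 18 references → 10/18 = 0.5556.

0.56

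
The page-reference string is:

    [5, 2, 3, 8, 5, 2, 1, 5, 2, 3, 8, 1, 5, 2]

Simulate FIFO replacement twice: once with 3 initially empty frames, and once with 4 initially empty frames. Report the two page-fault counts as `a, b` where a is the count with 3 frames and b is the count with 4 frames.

11, 12

3 frames: F F F F F F F . . F F . F F → 11 faults.
4 frames: F F F F . . F F F F F F F F → 12 faults.
12 > 11: adding a frame increased faults — Belady's anomaly.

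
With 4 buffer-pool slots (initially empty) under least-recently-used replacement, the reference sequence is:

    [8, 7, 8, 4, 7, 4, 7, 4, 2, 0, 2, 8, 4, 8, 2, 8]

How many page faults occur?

6

8 → fault, frames (8)
7 → fault, frames (8 7)
8 → hit
4 → fault, frames (7 8 4)
7 → hit
4 → hit
7 → hit
4 → hit
2 → fault, frames (8 7 4 2)
0 → fault, evict 8, frames (7 4 2 0)
2 → hit
8 → fault, evict 7, frames (4 0 2 8)
4 → hit
8 → hit
2 → hit
8 → hit
Page faults: 6.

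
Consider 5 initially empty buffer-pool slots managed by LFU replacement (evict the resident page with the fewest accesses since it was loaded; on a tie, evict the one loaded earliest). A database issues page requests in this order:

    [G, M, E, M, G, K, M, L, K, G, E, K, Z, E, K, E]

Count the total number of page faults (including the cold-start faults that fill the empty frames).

6

G -> miss, frames (G)
M -> miss, frames (G M)
E -> miss, frames (G M E)
M -> hit
G -> hit
K -> miss, frames (G M E K)
M -> hit
L -> miss, frames (G M E K L)
K -> hit
G -> hit
E -> hit
K -> hit
Z -> miss, evict L, frames (G M E K Z)
E -> hit
K -> hit
E -> hit
Page faults: 6.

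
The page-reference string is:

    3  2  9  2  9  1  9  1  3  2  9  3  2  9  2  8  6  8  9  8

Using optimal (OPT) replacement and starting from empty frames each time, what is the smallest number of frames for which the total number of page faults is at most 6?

4

f=1: 20 faults
f=2: 11 faults
f=3: 7 faults
f=4: 6 faults
f=5: 6 faults
f=6: 6 faults
Smallest f with faults ≤ 6 is 4.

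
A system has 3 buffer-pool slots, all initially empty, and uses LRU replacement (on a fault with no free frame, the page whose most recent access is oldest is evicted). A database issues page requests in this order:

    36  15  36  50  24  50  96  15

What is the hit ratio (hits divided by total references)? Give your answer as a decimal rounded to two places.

36: fault, frames [36]
15: fault, frames [36, 15]
36: hit
50: fault, frames [15, 36, 50]
24: fault, evict 15, frames [36, 50, 24]
50: hit
96: fault, evict 36, frames [24, 50, 96]
15: fault, evict 24, frames [50, 96, 15]
Hits: 2 of 8 references → 2/8 = 0.2500.

0.25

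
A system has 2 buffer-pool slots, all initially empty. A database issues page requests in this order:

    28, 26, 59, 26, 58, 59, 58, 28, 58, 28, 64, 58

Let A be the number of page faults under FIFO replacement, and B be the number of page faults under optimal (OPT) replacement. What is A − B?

Under FIFO: F F F . F . . F . . F F → 7 faults.
Under OPT: F F F . F . . F . . F . → 6 faults.
A − B = 7 − 6 = 1.

1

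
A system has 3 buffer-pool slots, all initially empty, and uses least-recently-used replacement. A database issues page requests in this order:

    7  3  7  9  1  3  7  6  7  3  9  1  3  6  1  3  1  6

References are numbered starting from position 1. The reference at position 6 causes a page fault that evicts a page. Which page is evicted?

7

pos 1: 7 → miss, frames [7]
pos 2: 3 → miss, frames [7, 3]
pos 3: 7 → hit
pos 4: 9 → miss, frames [3, 7, 9]
pos 5: 1 → miss, evict 3, frames [7, 9, 1]
pos 6: 3 → miss, evict 7, frames [9, 1, 3]
At position 6, page 7 is evicted.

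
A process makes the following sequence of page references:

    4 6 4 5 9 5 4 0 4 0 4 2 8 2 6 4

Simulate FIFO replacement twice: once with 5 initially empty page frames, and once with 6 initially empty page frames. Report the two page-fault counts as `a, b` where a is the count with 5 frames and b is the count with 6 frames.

5 frames: F F . F F . . F . . . F F . F F → 9 faults.
6 frames: F F . F F . . F . . . F F . . F → 8 faults.
8 < 9: adding a frame reduced faults, as is typical.

9, 8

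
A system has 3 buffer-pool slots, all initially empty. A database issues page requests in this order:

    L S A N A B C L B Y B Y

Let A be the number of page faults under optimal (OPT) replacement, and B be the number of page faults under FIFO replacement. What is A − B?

-2

Under OPT: F F F F . F F . . F . . → 7 faults.
Under FIFO: F F F F . F F F . F F . → 9 faults.
A − B = 7 − 9 = -2.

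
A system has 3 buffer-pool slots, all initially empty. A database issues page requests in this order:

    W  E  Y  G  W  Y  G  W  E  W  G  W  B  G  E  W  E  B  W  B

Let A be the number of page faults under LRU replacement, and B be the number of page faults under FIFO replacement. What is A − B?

-1

Under LRU: F F F F F . . . F . . . F . F F . F . . → 10 faults.
Under FIFO: F F F F F . . . F . . . F F . F F F . . → 11 faults.
A − B = 10 − 11 = -1.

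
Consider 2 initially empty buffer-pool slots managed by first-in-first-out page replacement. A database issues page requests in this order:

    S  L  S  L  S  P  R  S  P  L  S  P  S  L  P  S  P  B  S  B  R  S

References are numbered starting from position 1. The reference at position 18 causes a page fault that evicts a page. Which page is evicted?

pos 1: S -> miss, frames (S)
pos 2: L -> miss, frames (S L)
pos 3: S -> hit
pos 4: L -> hit
pos 5: S -> hit
pos 6: P -> miss, evict S, frames (L P)
pos 7: R -> miss, evict L, frames (P R)
pos 8: S -> miss, evict P, frames (R S)
pos 9: P -> miss, evict R, frames (S P)
pos 10: L -> miss, evict S, frames (P L)
pos 11: S -> miss, evict P, frames (L S)
pos 12: P -> miss, evict L, frames (S P)
pos 13: S -> hit
pos 14: L -> miss, evict S, frames (P L)
pos 15: P -> hit
pos 16: S -> miss, evict P, frames (L S)
pos 17: P -> miss, evict L, frames (S P)
pos 18: B -> miss, evict S, frames (P B)
At position 18, page S is evicted.

S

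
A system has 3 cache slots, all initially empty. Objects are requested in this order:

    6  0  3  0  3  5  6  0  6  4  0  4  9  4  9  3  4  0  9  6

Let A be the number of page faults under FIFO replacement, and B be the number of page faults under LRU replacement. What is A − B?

Under FIFO: F F F . . F F F . F . . F . . F . F . F → 11 faults.
Under LRU: F F F . . F F F . F . . F . . F . F F F → 12 faults.
A − B = 11 − 12 = -1.

-1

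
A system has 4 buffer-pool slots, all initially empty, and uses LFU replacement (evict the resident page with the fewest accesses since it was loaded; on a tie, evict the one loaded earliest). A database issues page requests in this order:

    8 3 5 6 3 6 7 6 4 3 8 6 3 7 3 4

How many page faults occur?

8 → miss, frames {8}
3 → miss, frames {8,3}
5 → miss, frames {8,3,5}
6 → miss, frames {8,3,5,6}
3 → hit
6 → hit
7 → miss, evict 8, frames {3,5,6,7}
6 → hit
4 → miss, evict 5, frames {3,6,7,4}
3 → hit
8 → miss, evict 7, frames {3,6,4,8}
6 → hit
3 → hit
7 → miss, evict 4, frames {3,6,8,7}
3 → hit
4 → miss, evict 8, frames {3,6,7,4}
Page faults: 9.

9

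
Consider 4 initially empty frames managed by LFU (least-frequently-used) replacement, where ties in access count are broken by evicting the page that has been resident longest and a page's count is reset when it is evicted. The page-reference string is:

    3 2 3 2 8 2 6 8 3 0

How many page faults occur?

3: fault, frames (3)
2: fault, frames (3 2)
3: hit
2: hit
8: fault, frames (3 2 8)
2: hit
6: fault, frames (3 2 8 6)
8: hit
3: hit
0: fault, evict 6, frames (3 2 8 0)
Page faults: 5.

5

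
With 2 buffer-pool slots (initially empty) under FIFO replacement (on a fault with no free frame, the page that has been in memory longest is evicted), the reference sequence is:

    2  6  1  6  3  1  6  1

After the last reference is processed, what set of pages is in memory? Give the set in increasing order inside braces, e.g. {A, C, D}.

{1, 6}

2: miss, frames {2}
6: miss, frames {2,6}
1: miss, evict 2, frames {6,1}
6: hit
3: miss, evict 6, frames {1,3}
1: hit
6: miss, evict 1, frames {3,6}
1: miss, evict 3, frames {6,1}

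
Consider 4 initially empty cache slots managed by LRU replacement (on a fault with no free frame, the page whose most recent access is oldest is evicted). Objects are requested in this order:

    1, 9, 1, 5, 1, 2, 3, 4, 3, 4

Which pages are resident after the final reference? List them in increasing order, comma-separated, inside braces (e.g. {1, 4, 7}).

{1, 2, 3, 4}

1 -> miss, frames [1]
9 -> miss, frames [1, 9]
1 -> hit
5 -> miss, frames [9, 1, 5]
1 -> hit
2 -> miss, frames [9, 5, 1, 2]
3 -> miss, evict 9, frames [5, 1, 2, 3]
4 -> miss, evict 5, frames [1, 2, 3, 4]
3 -> hit
4 -> hit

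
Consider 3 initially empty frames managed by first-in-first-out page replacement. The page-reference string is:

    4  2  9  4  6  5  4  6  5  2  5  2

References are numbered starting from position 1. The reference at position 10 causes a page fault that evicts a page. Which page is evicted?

6

pos 1: 4: miss, frames {4}
pos 2: 2: miss, frames {4,2}
pos 3: 9: miss, frames {4,2,9}
pos 4: 4: hit
pos 5: 6: miss, evict 4, frames {2,9,6}
pos 6: 5: miss, evict 2, frames {9,6,5}
pos 7: 4: miss, evict 9, frames {6,5,4}
pos 8: 6: hit
pos 9: 5: hit
pos 10: 2: miss, evict 6, frames {5,4,2}
At position 10, page 6 is evicted.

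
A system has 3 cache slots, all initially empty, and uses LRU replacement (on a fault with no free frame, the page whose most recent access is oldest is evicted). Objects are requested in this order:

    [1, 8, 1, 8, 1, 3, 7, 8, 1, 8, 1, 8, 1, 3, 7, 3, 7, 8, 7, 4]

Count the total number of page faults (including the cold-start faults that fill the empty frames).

1 -> miss, frames {1}
8 -> miss, frames {1,8}
1 -> hit
8 -> hit
1 -> hit
3 -> miss, frames {8,1,3}
7 -> miss, evict 8, frames {1,3,7}
8 -> miss, evict 1, frames {3,7,8}
1 -> miss, evict 3, frames {7,8,1}
8 -> hit
1 -> hit
8 -> hit
1 -> hit
3 -> miss, evict 7, frames {8,1,3}
7 -> miss, evict 8, frames {1,3,7}
3 -> hit
7 -> hit
8 -> miss, evict 1, frames {3,7,8}
7 -> hit
4 -> miss, evict 3, frames {8,7,4}
Page faults: 10.

10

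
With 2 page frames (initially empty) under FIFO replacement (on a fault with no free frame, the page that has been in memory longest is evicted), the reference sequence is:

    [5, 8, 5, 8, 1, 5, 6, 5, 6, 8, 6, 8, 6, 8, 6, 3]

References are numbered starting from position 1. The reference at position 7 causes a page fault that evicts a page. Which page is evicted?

1

pos 1: 5 → miss, frames (5)
pos 2: 8 → miss, frames (5 8)
pos 3: 5 → hit
pos 4: 8 → hit
pos 5: 1 → miss, evict 5, frames (8 1)
pos 6: 5 → miss, evict 8, frames (1 5)
pos 7: 6 → miss, evict 1, frames (5 6)
At position 7, page 1 is evicted.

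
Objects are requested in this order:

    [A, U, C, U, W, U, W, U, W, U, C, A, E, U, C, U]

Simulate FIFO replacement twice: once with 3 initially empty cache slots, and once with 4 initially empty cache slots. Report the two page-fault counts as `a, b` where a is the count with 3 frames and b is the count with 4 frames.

3 frames: F F F . F . . . . . . F F F F . → 8 faults.
4 frames: F F F . F . . . . . . . F . . . → 5 faults.
5 < 8: adding a frame reduced faults, as is typical.

8, 5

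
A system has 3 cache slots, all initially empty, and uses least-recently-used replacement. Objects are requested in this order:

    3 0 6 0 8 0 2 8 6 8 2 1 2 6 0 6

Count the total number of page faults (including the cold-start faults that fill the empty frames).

9

3 -> fault, frames [3]
0 -> fault, frames [3, 0]
6 -> fault, frames [3, 0, 6]
0 -> hit
8 -> fault, evict 3, frames [6, 0, 8]
0 -> hit
2 -> fault, evict 6, frames [8, 0, 2]
8 -> hit
6 -> fault, evict 0, frames [2, 8, 6]
8 -> hit
2 -> hit
1 -> fault, evict 6, frames [8, 2, 1]
2 -> hit
6 -> fault, evict 8, frames [1, 2, 6]
0 -> fault, evict 1, frames [2, 6, 0]
6 -> hit
Page faults: 9.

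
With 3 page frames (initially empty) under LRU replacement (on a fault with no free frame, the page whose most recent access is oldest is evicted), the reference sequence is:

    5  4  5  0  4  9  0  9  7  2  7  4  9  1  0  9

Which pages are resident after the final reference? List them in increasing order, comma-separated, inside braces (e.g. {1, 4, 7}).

{0, 1, 9}

5 → fault, frames (5)
4 → fault, frames (5 4)
5 → hit
0 → fault, frames (4 5 0)
4 → hit
9 → fault, evict 5, frames (0 4 9)
0 → hit
9 → hit
7 → fault, evict 4, frames (0 9 7)
2 → fault, evict 0, frames (9 7 2)
7 → hit
4 → fault, evict 9, frames (2 7 4)
9 → fault, evict 2, frames (7 4 9)
1 → fault, evict 7, frames (4 9 1)
0 → fault, evict 4, frames (9 1 0)
9 → hit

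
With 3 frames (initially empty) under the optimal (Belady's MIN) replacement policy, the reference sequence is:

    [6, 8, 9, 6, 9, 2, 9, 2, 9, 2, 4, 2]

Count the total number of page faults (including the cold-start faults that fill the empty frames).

6: fault, frames [6]
8: fault, frames [6, 8]
9: fault, frames [6, 8, 9]
6: hit
9: hit
2: fault, evict 8, frames [6, 9, 2]
9: hit
2: hit
9: hit
2: hit
4: fault, evict 9, frames [6, 2, 4]
2: hit
Page faults: 5.

5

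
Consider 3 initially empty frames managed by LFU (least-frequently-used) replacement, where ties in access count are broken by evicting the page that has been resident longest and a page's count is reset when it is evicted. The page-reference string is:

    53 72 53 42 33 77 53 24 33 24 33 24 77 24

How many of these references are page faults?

53 -> miss, frames (53)
72 -> miss, frames (53 72)
53 -> hit
42 -> miss, frames (53 72 42)
33 -> miss, evict 72, frames (53 42 33)
77 -> miss, evict 42, frames (53 33 77)
53 -> hit
24 -> miss, evict 33, frames (53 77 24)
33 -> miss, evict 77, frames (53 24 33)
24 -> hit
33 -> hit
24 -> hit
77 -> miss, evict 33, frames (53 24 77)
24 -> hit
Page faults: 8.

8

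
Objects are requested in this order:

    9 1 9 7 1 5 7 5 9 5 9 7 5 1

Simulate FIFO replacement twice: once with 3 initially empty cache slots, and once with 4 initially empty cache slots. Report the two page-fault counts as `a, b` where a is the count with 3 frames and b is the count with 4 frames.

6, 4

3 frames: F F . F . F . . F . . . . F → 6 faults.
4 frames: F F . F . F . . . . . . . . → 4 faults.
4 < 6: adding a frame reduced faults, as is typical.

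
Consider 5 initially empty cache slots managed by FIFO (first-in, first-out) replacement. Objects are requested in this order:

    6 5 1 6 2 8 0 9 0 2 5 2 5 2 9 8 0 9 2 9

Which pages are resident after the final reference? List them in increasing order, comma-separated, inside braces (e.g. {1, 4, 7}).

{0, 2, 5, 8, 9}

6: fault, frames {6}
5: fault, frames {6,5}
1: fault, frames {6,5,1}
6: hit
2: fault, frames {6,5,1,2}
8: fault, frames {6,5,1,2,8}
0: fault, evict 6, frames {5,1,2,8,0}
9: fault, evict 5, frames {1,2,8,0,9}
0: hit
2: hit
5: fault, evict 1, frames {2,8,0,9,5}
2: hit
5: hit
2: hit
9: hit
8: hit
0: hit
9: hit
2: hit
9: hit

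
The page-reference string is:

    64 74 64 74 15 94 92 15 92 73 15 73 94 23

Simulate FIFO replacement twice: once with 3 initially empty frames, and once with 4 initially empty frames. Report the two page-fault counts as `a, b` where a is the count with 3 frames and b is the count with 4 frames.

3 frames: F F . . F F F . . F F . F F → 9 faults.
4 frames: F F . . F F F . . F . . . F → 7 faults.
7 < 9: adding a frame reduced faults, as is typical.

9, 7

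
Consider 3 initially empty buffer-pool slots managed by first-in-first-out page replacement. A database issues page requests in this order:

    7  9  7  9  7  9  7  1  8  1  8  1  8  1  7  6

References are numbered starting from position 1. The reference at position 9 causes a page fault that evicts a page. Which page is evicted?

pos 1: 7: fault, frames (7)
pos 2: 9: fault, frames (7 9)
pos 3: 7: hit
pos 4: 9: hit
pos 5: 7: hit
pos 6: 9: hit
pos 7: 7: hit
pos 8: 1: fault, frames (7 9 1)
pos 9: 8: fault, evict 7, frames (9 1 8)
At position 9, page 7 is evicted.

7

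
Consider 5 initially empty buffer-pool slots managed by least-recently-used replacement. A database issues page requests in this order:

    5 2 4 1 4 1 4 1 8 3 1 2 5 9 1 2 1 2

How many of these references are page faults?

5 → fault, frames [5]
2 → fault, frames [5, 2]
4 → fault, frames [5, 2, 4]
1 → fault, frames [5, 2, 4, 1]
4 → hit
1 → hit
4 → hit
1 → hit
8 → fault, frames [5, 2, 4, 1, 8]
3 → fault, evict 5, frames [2, 4, 1, 8, 3]
1 → hit
2 → hit
5 → fault, evict 4, frames [8, 3, 1, 2, 5]
9 → fault, evict 8, frames [3, 1, 2, 5, 9]
1 → hit
2 → hit
1 → hit
2 → hit
Page faults: 8.

8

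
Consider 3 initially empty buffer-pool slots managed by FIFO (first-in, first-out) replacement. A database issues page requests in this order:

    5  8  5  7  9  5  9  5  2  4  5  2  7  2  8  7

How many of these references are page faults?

9

5 -> fault, frames {5}
8 -> fault, frames {5,8}
5 -> hit
7 -> fault, frames {5,8,7}
9 -> fault, evict 5, frames {8,7,9}
5 -> fault, evict 8, frames {7,9,5}
9 -> hit
5 -> hit
2 -> fault, evict 7, frames {9,5,2}
4 -> fault, evict 9, frames {5,2,4}
5 -> hit
2 -> hit
7 -> fault, evict 5, frames {2,4,7}
2 -> hit
8 -> fault, evict 2, frames {4,7,8}
7 -> hit
Page faults: 9.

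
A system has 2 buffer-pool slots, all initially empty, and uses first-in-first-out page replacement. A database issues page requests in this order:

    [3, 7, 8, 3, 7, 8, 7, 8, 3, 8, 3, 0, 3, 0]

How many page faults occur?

3 → fault, frames (3)
7 → fault, frames (3 7)
8 → fault, evict 3, frames (7 8)
3 → fault, evict 7, frames (8 3)
7 → fault, evict 8, frames (3 7)
8 → fault, evict 3, frames (7 8)
7 → hit
8 → hit
3 → fault, evict 7, frames (8 3)
8 → hit
3 → hit
0 → fault, evict 8, frames (3 0)
3 → hit
0 → hit
Page faults: 8.

8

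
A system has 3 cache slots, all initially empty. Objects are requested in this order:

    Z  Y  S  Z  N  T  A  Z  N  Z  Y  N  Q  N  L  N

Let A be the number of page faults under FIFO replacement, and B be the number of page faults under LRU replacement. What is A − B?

1

Under FIFO: F F F . F F F F F . F . F . F F → 12 faults.
Under LRU: F F F . F F F F F . F . F . F . → 11 faults.
A − B = 12 − 11 = 1.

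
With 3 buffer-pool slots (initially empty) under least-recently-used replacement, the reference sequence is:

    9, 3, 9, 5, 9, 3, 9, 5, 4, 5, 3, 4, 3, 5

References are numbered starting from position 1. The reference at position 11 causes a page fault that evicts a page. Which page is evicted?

pos 1: 9 → miss, frames {9}
pos 2: 3 → miss, frames {9,3}
pos 3: 9 → hit
pos 4: 5 → miss, frames {3,9,5}
pos 5: 9 → hit
pos 6: 3 → hit
pos 7: 9 → hit
pos 8: 5 → hit
pos 9: 4 → miss, evict 3, frames {9,5,4}
pos 10: 5 → hit
pos 11: 3 → miss, evict 9, frames {4,5,3}
At position 11, page 9 is evicted.

9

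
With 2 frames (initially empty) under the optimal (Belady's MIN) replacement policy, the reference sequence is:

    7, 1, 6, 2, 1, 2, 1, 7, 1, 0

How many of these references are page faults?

6

7 → miss, frames {7}
1 → miss, frames {7,1}
6 → miss, evict 7, frames {1,6}
2 → miss, evict 6, frames {1,2}
1 → hit
2 → hit
1 → hit
7 → miss, evict 2, frames {1,7}
1 → hit
0 → miss, evict 7, frames {1,0}
Page faults: 6.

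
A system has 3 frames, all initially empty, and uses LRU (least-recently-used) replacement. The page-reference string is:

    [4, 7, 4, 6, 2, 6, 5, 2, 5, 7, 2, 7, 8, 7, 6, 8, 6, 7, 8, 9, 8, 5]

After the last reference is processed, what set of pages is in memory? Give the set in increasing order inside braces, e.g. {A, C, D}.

{5, 8, 9}

4 -> fault, frames {4}
7 -> fault, frames {4,7}
4 -> hit
6 -> fault, frames {7,4,6}
2 -> fault, evict 7, frames {4,6,2}
6 -> hit
5 -> fault, evict 4, frames {2,6,5}
2 -> hit
5 -> hit
7 -> fault, evict 6, frames {2,5,7}
2 -> hit
7 -> hit
8 -> fault, evict 5, frames {2,7,8}
7 -> hit
6 -> fault, evict 2, frames {8,7,6}
8 -> hit
6 -> hit
7 -> hit
8 -> hit
9 -> fault, evict 6, frames {7,8,9}
8 -> hit
5 -> fault, evict 7, frames {9,8,5}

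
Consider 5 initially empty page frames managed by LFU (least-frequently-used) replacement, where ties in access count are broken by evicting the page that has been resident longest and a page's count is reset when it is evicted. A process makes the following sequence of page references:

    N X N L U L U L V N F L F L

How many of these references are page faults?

N → miss, frames (N)
X → miss, frames (N X)
N → hit
L → miss, frames (N X L)
U → miss, frames (N X L U)
L → hit
U → hit
L → hit
V → miss, frames (N X L U V)
N → hit
F → miss, evict X, frames (N L U V F)
L → hit
F → hit
L → hit
Page faults: 6.

6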